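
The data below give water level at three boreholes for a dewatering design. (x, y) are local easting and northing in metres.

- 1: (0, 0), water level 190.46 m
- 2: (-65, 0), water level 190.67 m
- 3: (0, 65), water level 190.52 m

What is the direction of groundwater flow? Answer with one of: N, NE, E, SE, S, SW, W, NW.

∂h/∂x = (190.67 − 190.46) / (-65 − 0) = -0.003231
∂h/∂y = (190.52 − 190.46) / (65 − 0) = +0.0009231
Flow = −∇h = (+0.003231 east, -0.0009231 north), which points east.

E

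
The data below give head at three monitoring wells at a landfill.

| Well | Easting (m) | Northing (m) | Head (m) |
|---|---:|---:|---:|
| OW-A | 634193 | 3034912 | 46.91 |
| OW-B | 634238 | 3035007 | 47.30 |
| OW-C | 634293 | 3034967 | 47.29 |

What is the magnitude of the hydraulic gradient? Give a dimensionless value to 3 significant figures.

With h = a·x + b·y + c and OW-A as origin, the differences give:
  45·a + 95·b = +0.39
  100·a + 55·b = +0.38
Eliminate b (×55 and ×95, subtract): -7025·a = -14.650 → a = ∂h/∂x = +0.002085
Back-substitute: b = ∂h/∂y = +0.003117.
|∇h| = √(0.002085² + 0.003117²) = 0.00375

0.00375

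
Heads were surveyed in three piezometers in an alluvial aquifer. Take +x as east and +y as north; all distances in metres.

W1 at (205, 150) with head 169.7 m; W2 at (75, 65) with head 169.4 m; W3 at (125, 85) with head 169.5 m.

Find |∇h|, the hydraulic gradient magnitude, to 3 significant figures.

0.00194

Differences from W1: to W2 (Δx, Δy, Δh) = (-130, -85, -0.3); to W3 = (-80, -65, -0.2).
Determinant of the coordinate differences = (-130)·(-65) − (-80)·(-85) = 1650.
∂h/∂x = [(-0.3)·(-65) − (-0.2)·(-85)] / 1650 = +0.001515
∂h/∂y = [(-130)·(-0.2) − (-80)·(-0.3)] / 1650 = +0.001212
|∇h| = √(0.001515² + 0.001212²) = 0.00194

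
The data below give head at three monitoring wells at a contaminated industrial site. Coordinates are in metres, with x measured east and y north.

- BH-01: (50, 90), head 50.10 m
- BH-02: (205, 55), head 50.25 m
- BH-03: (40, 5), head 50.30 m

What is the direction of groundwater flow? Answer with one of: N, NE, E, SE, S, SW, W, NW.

Three-point gradient (reference BH-01): Δ to BH-02 = (155, -35, +0.15), Δ to BH-03 = (-10, -85, +0.20).
∂h/∂x = +0.0004251, ∂h/∂y = -0.002403 (det = -13525).
Flow = −∇h = (-0.0004251 east, +0.002403 north), which points north.

N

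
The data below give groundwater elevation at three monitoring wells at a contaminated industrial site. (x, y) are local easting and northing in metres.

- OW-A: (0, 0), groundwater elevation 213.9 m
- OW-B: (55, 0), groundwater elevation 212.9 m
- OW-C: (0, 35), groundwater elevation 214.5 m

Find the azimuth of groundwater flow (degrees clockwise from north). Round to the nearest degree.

133°

∂h/∂x = (212.9 − 213.9) / (55 − 0) = -0.01818
∂h/∂y = (214.5 − 213.9) / (35 − 0) = +0.01714
Flow direction (−∇h) has components (+0.01818 E, -0.01714 N).
Azimuth = atan2(E, N) = atan2(+0.01818, -0.01714) = 133.3° ≈ 133°.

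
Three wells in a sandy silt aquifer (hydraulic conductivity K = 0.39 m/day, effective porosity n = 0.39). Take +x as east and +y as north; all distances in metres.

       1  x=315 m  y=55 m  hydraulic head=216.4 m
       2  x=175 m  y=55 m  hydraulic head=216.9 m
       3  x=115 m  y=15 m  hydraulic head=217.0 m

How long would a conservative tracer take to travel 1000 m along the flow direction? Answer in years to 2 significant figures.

Taking 1 as reference: 2−1 = (-140, 0, +0.5); 3−1 = (-200, -40, +0.6).
Solve a·Δx + b·Δy = Δh: det = (-140)·(-40) − (-200)·0 = 5600.
∂h/∂x = [(+0.5)·(-40) − (+0.6)·0] / 5600 = -0.003571
∂h/∂y = [(-140)·(+0.6) − (-200)·(+0.5)] / 5600 = +0.002857
|∇h| = √(-0.003571² + 0.002857²) = 0.004573
Seepage velocity v = K·i/n = 0.39 × 0.004573 / 0.39 = 0.004573 m/day.
t = 1000 / 0.004573 = 2.187e+05 days = 599 years.

600 years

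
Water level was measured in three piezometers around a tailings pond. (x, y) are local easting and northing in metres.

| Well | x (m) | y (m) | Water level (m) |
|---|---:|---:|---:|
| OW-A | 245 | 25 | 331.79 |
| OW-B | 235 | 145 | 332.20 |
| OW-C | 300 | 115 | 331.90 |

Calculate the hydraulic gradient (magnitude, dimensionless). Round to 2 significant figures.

Three-point gradient (reference OW-A): Δ to OW-B = (-10, 120, +0.41), Δ to OW-C = (55, 90, +0.11).
∂h/∂x = -0.003160, ∂h/∂y = +0.003153 (det = -7500).
|∇h| = √(-0.003160² + 0.003153²) = 0.004464

0.0045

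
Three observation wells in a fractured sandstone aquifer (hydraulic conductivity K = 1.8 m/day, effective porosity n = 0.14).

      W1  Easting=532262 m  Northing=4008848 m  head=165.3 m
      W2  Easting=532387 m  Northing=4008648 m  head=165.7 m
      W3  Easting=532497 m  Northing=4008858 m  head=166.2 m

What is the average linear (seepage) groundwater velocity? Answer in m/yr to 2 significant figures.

18 m/yr

Differences from W1: to W2 (Δx, Δy, Δh) = (125, -200, +0.4); to W3 = (235, 10, +0.9).
Solve a·Δx + b·Δy = Δh: det = 125·10 − 235·(-200) = 48250.
∂h/∂x = [(+0.4)·10 − (+0.9)·(-200)] / 48250 = +0.003813
∂h/∂y = [125·(+0.9) − 235·(+0.4)] / 48250 = +0.0003834
|∇h| = √(0.003813² + 0.0003834²) = 0.003832
Seepage velocity v = K·i/n = 1.8 × 0.003832 / 0.14 = 0.04927 m/day = 18 m/yr.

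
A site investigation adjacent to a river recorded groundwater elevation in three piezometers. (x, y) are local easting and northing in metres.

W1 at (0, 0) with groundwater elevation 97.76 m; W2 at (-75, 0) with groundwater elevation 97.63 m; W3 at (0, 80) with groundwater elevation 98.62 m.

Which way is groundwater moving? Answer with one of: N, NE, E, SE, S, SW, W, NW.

∂h/∂x = (97.63 − 97.76) / (-75 − 0) = +0.001733
∂h/∂y = (98.62 − 97.76) / (80 − 0) = +0.01075
Flow = −∇h = (-0.001733 east, -0.01075 north), which points south.

S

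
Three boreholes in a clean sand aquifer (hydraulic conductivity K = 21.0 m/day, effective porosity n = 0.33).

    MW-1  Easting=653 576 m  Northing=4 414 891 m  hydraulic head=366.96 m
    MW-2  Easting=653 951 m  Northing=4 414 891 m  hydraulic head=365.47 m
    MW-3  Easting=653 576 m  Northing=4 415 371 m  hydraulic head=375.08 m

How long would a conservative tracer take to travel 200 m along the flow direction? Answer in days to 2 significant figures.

∂h/∂x = (365.47 − 366.96) / (653951 − 653576) = -0.003973
∂h/∂y = (375.08 − 366.96) / (4415371 − 4414891) = +0.01692
|∇h| = √(-0.003973² + 0.01692²) = 0.01738
Seepage velocity v = K·i/n = 21.0 × 0.01738 / 0.33 = 1.106 m/day.
t = 200 / 1.106 = 180.8 days.

180 days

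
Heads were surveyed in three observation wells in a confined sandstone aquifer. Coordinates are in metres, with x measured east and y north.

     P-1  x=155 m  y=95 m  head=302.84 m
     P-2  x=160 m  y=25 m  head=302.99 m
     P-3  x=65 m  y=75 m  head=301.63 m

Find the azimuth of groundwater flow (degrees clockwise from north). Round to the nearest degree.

275°

Three-point gradient (reference P-1): Δ to P-2 = (5, -70, +0.15), Δ to P-3 = (-90, -20, -1.21).
∂h/∂x = +0.01370, ∂h/∂y = -0.001164 (det = -6400).
Flow direction (−∇h) has components (-0.01370 E, +0.001164 N).
Azimuth = atan2(E, N) = atan2(-0.01370, +0.001164) = 274.9° ≈ 275°.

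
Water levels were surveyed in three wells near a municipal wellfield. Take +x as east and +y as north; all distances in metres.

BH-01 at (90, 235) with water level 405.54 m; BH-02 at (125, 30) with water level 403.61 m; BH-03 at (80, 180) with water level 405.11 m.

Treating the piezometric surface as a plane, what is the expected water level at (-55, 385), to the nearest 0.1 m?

Taking BH-01 as reference: BH-02−BH-01 = (35, -205, -1.93); BH-03−BH-01 = (-10, -55, -0.43).
Solve a·Δx + b·Δy = Δh: det = 35·(-55) − (-10)·(-205) = -3975.
∂h/∂x = [(-1.93)·(-55) − (-0.43)·(-205)] / -3975 = -0.004528
∂h/∂y = [35·(-0.43) − (-10)·(-1.93)] / -3975 = +0.008642
h(-55, 385) = 405.54 + (-0.004528)·(-145) + (+0.008642)·(150) = 405.54 +0.657 +1.296 = 407.493 m.

407.5 m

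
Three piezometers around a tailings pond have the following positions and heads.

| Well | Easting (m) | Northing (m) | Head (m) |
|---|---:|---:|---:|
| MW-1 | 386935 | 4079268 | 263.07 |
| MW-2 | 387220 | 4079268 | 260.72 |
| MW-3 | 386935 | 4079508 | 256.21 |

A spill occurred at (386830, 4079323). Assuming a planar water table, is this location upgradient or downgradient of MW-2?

upgradient

∂h/∂x = (260.72 − 263.07) / (387220 − 386935) = -0.008246
∂h/∂y = (256.21 − 263.07) / (4079508 − 4079268) = -0.02858
Head at (386830, 4079323) = 263.07 + (-0.008246)·(-105) + (-0.02858)·(55) = 262.36 m.
That is higher than the 260.72 m at MW-2, so the point is upgradient.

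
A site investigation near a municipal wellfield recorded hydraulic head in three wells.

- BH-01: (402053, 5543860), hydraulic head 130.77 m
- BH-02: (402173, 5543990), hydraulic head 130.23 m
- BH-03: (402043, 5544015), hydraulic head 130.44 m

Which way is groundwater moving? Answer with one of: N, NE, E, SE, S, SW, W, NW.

NE

Differences from BH-01: to BH-02 (Δx, Δy, Δh) = (120, 130, -0.54); to BH-03 = (-10, 155, -0.33).
Solve a·Δx + b·Δy = Δh: det = 120·155 − (-10)·130 = 19900.
∂h/∂x = [(-0.54)·155 − (-0.33)·130] / 19900 = -0.002050
∂h/∂y = [120·(-0.33) − (-10)·(-0.54)] / 19900 = -0.002261
Flow = −∇h = (+0.002050 east, +0.002261 north), which points northeast.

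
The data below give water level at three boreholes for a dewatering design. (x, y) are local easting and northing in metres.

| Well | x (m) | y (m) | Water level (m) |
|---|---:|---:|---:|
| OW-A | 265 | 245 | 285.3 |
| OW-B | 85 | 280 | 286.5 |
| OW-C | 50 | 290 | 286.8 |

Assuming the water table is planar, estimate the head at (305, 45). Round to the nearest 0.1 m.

Differences from OW-A: to OW-B (Δx, Δy, Δh) = (-180, 35, +1.2); to OW-C = (-215, 45, +1.5).
Determinant of the coordinate differences = (-180)·45 − (-215)·35 = -575.
∂h/∂x = [(+1.2)·45 − (+1.5)·35] / -575 = -0.002609
∂h/∂y = [(-180)·(+1.5) − (-215)·(+1.2)] / -575 = +0.02087
h(305, 45) = 285.3 + (-0.002609)·(40) + (+0.02087)·(-200) = 285.3 -0.104 -4.174 = 281.022 m.

281.0 m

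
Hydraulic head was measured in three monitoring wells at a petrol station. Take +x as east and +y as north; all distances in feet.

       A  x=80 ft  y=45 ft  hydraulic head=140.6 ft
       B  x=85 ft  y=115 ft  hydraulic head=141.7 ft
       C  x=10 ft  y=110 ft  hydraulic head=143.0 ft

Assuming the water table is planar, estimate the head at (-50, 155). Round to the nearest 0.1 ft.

With h = a·x + b·y + c and A as origin, the differences give:
  5·a + 70·b = +1.1
  (-70)·a + 65·b = +2.4
Eliminate b (×65 and ×70, subtract): 5225·a = -96.50 → a = ∂h/∂x = -0.01847
Back-substitute: b = ∂h/∂y = +0.01703.
h(-50, 155) = 140.6 + (-0.01847)·(-130) + (+0.01703)·(110) = 140.6 +2.401 +1.874 = 144.875 ft.

144.9 ft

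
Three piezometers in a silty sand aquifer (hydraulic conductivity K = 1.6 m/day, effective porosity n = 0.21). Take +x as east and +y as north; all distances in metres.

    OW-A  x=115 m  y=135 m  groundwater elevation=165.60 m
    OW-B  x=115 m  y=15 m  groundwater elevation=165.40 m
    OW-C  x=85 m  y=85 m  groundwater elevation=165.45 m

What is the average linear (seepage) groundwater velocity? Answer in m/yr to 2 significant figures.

Three-point gradient (reference OW-A): Δ to OW-B = (0, -120, -0.20), Δ to OW-C = (-30, -50, -0.15).
∂h/∂x = +0.002222, ∂h/∂y = +0.001667 (det = -3600).
|∇h| = √(0.002222² + 0.001667²) = 0.002778
Seepage velocity v = K·i/n = 1.6 × 0.002778 / 0.21 = 0.02117 m/day = 7.732 m/yr.

7.7 m/yr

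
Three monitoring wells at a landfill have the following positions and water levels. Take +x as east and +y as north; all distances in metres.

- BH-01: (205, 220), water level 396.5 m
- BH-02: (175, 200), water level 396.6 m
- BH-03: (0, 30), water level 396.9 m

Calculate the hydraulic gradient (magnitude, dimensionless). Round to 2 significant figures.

With h = a·x + b·y + c and BH-01 as origin, the differences give:
  (-30)·a + (-20)·b = +0.1
  (-205)·a + (-190)·b = +0.4
Eliminate b (×(-190) and ×(-20), subtract): 1600·a = -11.00 → a = ∂h/∂x = -0.006875
Back-substitute: b = ∂h/∂y = +0.005313.
|∇h| = √(-0.006875² + 0.005313²) = 0.008689

0.0087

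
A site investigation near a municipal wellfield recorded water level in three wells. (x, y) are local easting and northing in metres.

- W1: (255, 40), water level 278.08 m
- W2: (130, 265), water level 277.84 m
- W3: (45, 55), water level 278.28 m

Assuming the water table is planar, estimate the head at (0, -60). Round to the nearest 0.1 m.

Differences from W1: to W2 (Δx, Δy, Δh) = (-125, 225, -0.24); to W3 = (-210, 15, +0.20).
Determinant of the coordinate differences = (-125)·15 − (-210)·225 = 45375.
∂h/∂x = [(-0.24)·15 − (+0.20)·225] / 45375 = -0.001071
∂h/∂y = [(-125)·(+0.20) − (-210)·(-0.24)] / 45375 = -0.001662
h(0, -60) = 278.08 + (-0.001071)·(-255) + (-0.001662)·(-100) = 278.08 +0.273 +0.166 = 278.519 m.

278.5 m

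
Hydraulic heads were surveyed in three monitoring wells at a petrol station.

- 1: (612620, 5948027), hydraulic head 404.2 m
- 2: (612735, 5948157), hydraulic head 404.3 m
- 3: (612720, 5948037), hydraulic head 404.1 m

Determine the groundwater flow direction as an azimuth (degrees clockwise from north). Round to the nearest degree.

147°

Differences from 1: to 2 (Δx, Δy, Δh) = (115, 130, +0.1); to 3 = (100, 10, -0.1).
Determinant of the coordinate differences = 115·10 − 100·130 = -11850.
∂h/∂x = [(+0.1)·10 − (-0.1)·130] / -11850 = -0.001181
∂h/∂y = [115·(-0.1) − 100·(+0.1)] / -11850 = +0.001814
Flow direction (−∇h) has components (+0.001181 E, -0.001814 N).
Azimuth = atan2(E, N) = atan2(+0.001181, -0.001814) = 146.9° ≈ 147°.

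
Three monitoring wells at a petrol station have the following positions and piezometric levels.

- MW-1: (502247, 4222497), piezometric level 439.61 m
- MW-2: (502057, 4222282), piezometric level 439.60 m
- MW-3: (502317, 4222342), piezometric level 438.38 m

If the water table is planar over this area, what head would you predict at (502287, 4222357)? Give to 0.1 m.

438.6 m

Three-point gradient (reference MW-1): Δ to MW-2 = (-190, -215, -0.01), Δ to MW-3 = (70, -155, -1.23).
∂h/∂x = -0.005908, ∂h/∂y = +0.005267 (det = 44500).
h(502287, 4222357) = 439.61 + (-0.005908)·(40) + (+0.005267)·(-140) = 439.61 -0.236 -0.737 = 438.636 m.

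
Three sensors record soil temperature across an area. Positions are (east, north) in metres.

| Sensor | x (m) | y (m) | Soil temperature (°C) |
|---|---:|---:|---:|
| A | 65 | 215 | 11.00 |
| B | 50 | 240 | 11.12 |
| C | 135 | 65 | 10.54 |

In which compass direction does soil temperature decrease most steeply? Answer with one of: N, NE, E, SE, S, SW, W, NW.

E

With T = a·x + b·y + c and A as origin, the differences give:
  (-15)·a + 25·b = +0.12
  70·a + (-150)·b = -0.46
Eliminate b (×(-150) and ×25, subtract): 500·a = -6.500 → a = ∂T/∂x = -0.01300
Back-substitute: b = ∂T/∂y = -0.003000.
Steepest decrease is along −∇f = (+0.01300 E, +0.003000 N) → east.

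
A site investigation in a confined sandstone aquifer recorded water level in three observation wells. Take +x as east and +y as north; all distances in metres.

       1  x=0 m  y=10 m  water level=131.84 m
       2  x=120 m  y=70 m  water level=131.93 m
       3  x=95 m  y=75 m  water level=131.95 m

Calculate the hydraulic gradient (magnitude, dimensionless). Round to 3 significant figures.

Three-point gradient (reference 1): Δ to 2 = (120, 60, +0.09), Δ to 3 = (95, 65, +0.11).
∂h/∂x = -0.0003571, ∂h/∂y = +0.002214 (det = 2100).
|∇h| = √(-0.0003571² + 0.002214²) = 0.002243

0.00224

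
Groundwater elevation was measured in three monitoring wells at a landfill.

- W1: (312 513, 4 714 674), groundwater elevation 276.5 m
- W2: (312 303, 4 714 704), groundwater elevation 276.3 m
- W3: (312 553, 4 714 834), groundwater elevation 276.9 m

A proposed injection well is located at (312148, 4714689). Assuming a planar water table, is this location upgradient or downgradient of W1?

Taking W1 as reference: W2−W1 = (-210, 30, -0.2); W3−W1 = (40, 160, +0.4).
Determinant of the coordinate differences = (-210)·160 − 40·30 = -34800.
∂h/∂x = [(-0.2)·160 − (+0.4)·30] / -34800 = +0.001264
∂h/∂y = [(-210)·(+0.4) − 40·(-0.2)] / -34800 = +0.002184
Head at (312148, 4714689) = 276.5 + (+0.001264)·(-365) + (+0.002184)·(15) = 276.07 m.
That is lower than the 276.5 m at W1, so the point is downgradient.

downgradient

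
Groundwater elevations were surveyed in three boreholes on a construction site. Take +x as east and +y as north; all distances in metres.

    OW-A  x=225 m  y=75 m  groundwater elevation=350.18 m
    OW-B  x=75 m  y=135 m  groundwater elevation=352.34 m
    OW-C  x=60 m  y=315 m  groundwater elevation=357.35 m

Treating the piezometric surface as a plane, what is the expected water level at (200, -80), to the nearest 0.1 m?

346.0 m

With h = a·x + b·y + c and OW-A as origin, the differences give:
  (-150)·a + 60·b = +2.16
  (-165)·a + 240·b = +7.17
Eliminate b (×240 and ×60, subtract): -26100·a = 88.200 → a = ∂h/∂x = -0.003379
Back-substitute: b = ∂h/∂y = +0.02755.
h(200, -80) = 350.18 + (-0.003379)·(-25) + (+0.02755)·(-155) = 350.18 +0.084 -4.271 = 345.994 m.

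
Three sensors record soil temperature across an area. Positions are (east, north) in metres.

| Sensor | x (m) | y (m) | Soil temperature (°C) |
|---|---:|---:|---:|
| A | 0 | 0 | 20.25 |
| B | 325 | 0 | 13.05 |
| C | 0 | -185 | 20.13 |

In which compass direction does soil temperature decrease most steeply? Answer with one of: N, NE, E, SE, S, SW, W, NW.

∂T/∂x = (13.05 − 20.25) / (325 − 0) = -0.02215
∂T/∂y = (20.13 − 20.25) / (-185 − 0) = +0.0006486
Steepest decrease is along −∇f = (+0.02215 E, -0.0006486 N) → east.

E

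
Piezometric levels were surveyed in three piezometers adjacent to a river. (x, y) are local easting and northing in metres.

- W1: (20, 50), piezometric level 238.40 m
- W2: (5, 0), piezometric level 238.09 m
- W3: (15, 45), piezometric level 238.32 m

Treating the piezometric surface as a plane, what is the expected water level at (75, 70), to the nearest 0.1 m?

239.2 m

With h = a·x + b·y + c and W1 as origin, the differences give:
  (-15)·a + (-50)·b = -0.31
  (-5)·a + (-5)·b = -0.08
Eliminate b (×(-5) and ×(-50), subtract): -175·a = -2.450 → a = ∂h/∂x = +0.01400
Back-substitute: b = ∂h/∂y = +0.002000.
h(75, 70) = 238.40 + (+0.01400)·(55) + (+0.002000)·(20) = 238.40 +0.770 +0.040 = 239.210 m.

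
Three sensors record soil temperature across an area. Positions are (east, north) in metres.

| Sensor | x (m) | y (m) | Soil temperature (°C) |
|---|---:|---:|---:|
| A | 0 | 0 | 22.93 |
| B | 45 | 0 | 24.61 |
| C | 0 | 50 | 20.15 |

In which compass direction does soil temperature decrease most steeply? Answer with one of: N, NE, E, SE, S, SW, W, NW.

∂T/∂x = (24.61 − 22.93) / (45 − 0) = +0.03733
∂T/∂y = (20.15 − 22.93) / (50 − 0) = -0.05560
Steepest decrease is along −∇f = (-0.03733 E, +0.05560 N) → northwest.

NW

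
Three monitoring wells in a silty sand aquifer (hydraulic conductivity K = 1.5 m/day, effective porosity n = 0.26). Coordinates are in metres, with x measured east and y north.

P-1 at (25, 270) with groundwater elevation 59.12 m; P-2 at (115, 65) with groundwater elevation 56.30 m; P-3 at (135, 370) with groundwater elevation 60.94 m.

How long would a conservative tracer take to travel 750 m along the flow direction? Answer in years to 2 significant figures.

With h = a·x + b·y + c and P-1 as origin, the differences give:
  90·a + (-205)·b = -2.82
  110·a + 100·b = +1.82
Eliminate b (×100 and ×(-205), subtract): 31550·a = 91.100 → a = ∂h/∂x = +0.002887
Back-substitute: b = ∂h/∂y = +0.01502.
|∇h| = √(0.002887² + 0.01502²) = 0.01529
Seepage velocity v = K·i/n = 1.5 × 0.01529 / 0.26 = 0.08821 m/day.
t = 750 / 0.08821 = 8502 days = 23.3 years.

23 years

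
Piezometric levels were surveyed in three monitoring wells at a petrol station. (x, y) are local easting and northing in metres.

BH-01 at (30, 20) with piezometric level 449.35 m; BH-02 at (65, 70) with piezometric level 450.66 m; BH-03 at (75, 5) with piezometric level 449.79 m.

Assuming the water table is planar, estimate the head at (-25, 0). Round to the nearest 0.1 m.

448.2 m

Three-point gradient (reference BH-01): Δ to BH-02 = (35, 50, +1.31), Δ to BH-03 = (45, -15, +0.44).
∂h/∂x = +0.01501, ∂h/∂y = +0.01569 (det = -2775).
h(-25, 0) = 449.35 + (+0.01501)·(-55) + (+0.01569)·(-20) = 449.35 -0.825 -0.314 = 448.211 m.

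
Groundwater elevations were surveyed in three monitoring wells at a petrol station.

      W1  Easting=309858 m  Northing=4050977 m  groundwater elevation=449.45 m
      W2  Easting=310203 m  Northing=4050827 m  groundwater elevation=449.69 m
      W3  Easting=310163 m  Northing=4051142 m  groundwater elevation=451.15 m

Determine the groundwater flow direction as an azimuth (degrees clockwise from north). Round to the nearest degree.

210°

Differences from W1: to W2 (Δx, Δy, Δh) = (345, -150, +0.24); to W3 = (305, 165, +1.70).
Solve a·Δx + b·Δy = Δh: det = 345·165 − 305·(-150) = 102675.
∂h/∂x = [(+0.24)·165 − (+1.70)·(-150)] / 102675 = +0.002869
∂h/∂y = [345·(+1.70) − 305·(+0.24)] / 102675 = +0.004999
Flow direction (−∇h) has components (-0.002869 E, -0.004999 N).
Azimuth = atan2(E, N) = atan2(-0.002869, -0.004999) = 209.9° ≈ 210°.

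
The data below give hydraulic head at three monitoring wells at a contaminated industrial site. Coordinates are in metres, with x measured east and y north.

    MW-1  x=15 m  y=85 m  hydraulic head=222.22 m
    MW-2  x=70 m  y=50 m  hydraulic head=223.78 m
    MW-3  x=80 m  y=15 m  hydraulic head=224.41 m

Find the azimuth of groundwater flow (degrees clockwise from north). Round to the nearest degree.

Taking MW-1 as reference: MW-2−MW-1 = (55, -35, +1.56); MW-3−MW-1 = (65, -70, +2.19).
Determinant of the coordinate differences = 55·(-70) − 65·(-35) = -1575.
∂h/∂x = [(+1.56)·(-70) − (+2.19)·(-35)] / -1575 = +0.02067
∂h/∂y = [55·(+2.19) − 65·(+1.56)] / -1575 = -0.01210
Flow direction (−∇h) has components (-0.02067 E, +0.01210 N).
Azimuth = atan2(E, N) = atan2(-0.02067, +0.01210) = 300.3° ≈ 300°.

300°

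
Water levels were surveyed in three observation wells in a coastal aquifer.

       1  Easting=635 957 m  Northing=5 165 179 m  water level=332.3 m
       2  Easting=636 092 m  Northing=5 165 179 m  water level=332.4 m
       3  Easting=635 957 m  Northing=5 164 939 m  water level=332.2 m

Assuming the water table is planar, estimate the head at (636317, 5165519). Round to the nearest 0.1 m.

332.7 m

∂h/∂x = (332.4 − 332.3) / (636092 − 635957) = +0.0007407
∂h/∂y = (332.2 − 332.3) / (5164939 − 5165179) = +0.0004167
h(636317, 5165519) = 332.3 + (+0.0007407)·(360) + (+0.0004167)·(340) = 332.3 +0.267 +0.142 = 332.708 m.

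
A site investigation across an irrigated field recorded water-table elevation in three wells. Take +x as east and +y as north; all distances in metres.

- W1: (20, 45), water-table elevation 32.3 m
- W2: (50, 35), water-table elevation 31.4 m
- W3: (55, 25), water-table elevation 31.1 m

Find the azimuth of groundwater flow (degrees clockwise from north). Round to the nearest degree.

127°

Three-point gradient (reference W1): Δ to W2 = (30, -10, -0.9), Δ to W3 = (35, -20, -1.2).
∂h/∂x = -0.02400, ∂h/∂y = +0.01800 (det = -250).
Flow direction (−∇h) has components (+0.02400 E, -0.01800 N).
Azimuth = atan2(E, N) = atan2(+0.02400, -0.01800) = 126.9° ≈ 127°.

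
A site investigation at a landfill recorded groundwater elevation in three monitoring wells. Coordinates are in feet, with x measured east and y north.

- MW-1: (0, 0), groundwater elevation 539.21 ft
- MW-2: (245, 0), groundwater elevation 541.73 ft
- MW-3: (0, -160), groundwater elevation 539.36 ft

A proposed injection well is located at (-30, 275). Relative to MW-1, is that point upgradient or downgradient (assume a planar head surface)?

∂h/∂x = (541.73 − 539.21) / (245 − 0) = +0.01029
∂h/∂y = (539.36 − 539.21) / (-160 − 0) = -0.0009375
Head at (-30, 275) = 539.21 + (+0.01029)·(-30) + (-0.0009375)·(275) = 538.64 ft.
That is lower than the 539.21 ft at MW-1, so the point is downgradient.

downgradient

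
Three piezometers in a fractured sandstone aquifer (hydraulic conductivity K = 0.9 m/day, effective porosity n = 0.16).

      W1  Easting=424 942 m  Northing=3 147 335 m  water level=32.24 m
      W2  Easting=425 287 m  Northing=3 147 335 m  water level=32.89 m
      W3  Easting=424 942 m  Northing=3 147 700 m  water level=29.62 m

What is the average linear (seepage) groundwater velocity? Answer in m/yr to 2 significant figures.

∂h/∂x = (32.89 − 32.24) / (425287 − 424942) = +0.001884
∂h/∂y = (29.62 − 32.24) / (3147700 − 3147335) = -0.007178
|∇h| = √(0.001884² + -0.007178²) = 0.007421
Seepage velocity v = K·i/n = 0.9 × 0.007421 / 0.16 = 0.04174 m/day = 15.25 m/yr.

15 m/yr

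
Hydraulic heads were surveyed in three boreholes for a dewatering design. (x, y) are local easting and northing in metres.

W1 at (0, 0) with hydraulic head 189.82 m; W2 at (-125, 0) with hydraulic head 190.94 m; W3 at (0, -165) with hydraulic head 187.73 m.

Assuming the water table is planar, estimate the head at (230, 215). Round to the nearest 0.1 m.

190.5 m

∂h/∂x = (190.94 − 189.82) / (-125 − 0) = -0.008960
∂h/∂y = (187.73 − 189.82) / (-165 − 0) = +0.01267
h(230, 215) = 189.82 + (-0.008960)·(230) + (+0.01267)·(215) = 189.82 -2.061 +2.723 = 190.483 m.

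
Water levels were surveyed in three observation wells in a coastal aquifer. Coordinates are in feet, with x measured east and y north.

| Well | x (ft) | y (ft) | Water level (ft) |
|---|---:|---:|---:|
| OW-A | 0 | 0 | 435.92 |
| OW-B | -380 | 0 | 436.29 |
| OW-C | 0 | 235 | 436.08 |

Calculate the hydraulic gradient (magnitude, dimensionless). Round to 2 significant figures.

0.0012

∂h/∂x = (436.29 − 435.92) / (-380 − 0) = -0.0009737
∂h/∂y = (436.08 − 435.92) / (235 − 0) = +0.0006809
|∇h| = √(-0.0009737² + 0.0006809²) = 0.001188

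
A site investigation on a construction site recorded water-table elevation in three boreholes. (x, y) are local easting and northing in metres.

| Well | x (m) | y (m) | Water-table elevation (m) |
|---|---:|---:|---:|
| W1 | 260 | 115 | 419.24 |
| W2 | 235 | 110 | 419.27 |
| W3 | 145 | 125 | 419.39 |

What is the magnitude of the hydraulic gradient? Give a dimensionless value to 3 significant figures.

Differences from W1: to W2 (Δx, Δy, Δh) = (-25, -5, +0.03); to W3 = (-115, 10, +0.15).
Determinant of the coordinate differences = (-25)·10 − (-115)·(-5) = -825.
∂h/∂x = [(+0.03)·10 − (+0.15)·(-5)] / -825 = -0.001273
∂h/∂y = [(-25)·(+0.15) − (-115)·(+0.03)] / -825 = +0.0003636
|∇h| = √(-0.001273² + 0.0003636²) = 0.001324

0.00132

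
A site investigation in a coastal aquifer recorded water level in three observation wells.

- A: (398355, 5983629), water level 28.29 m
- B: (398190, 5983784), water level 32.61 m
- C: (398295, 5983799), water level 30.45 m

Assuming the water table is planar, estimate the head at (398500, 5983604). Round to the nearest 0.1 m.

Differences from A: to B (Δx, Δy, Δh) = (-165, 155, +4.32); to C = (-60, 170, +2.16).
Determinant of the coordinate differences = (-165)·170 − (-60)·155 = -18750.
∂h/∂x = [(+4.32)·170 − (+2.16)·155] / -18750 = -0.02131
∂h/∂y = [(-165)·(+2.16) − (-60)·(+4.32)] / -18750 = +0.005184
h(398500, 5983604) = 28.29 + (-0.02131)·(145) + (+0.005184)·(-25) = 28.29 -3.090 -0.130 = 25.070 m.

25.1 m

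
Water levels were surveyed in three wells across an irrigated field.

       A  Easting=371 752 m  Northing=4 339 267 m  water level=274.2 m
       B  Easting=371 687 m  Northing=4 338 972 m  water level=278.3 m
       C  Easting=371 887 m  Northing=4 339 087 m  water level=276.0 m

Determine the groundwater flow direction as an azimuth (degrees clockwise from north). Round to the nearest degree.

017°

With h = a·x + b·y + c and A as origin, the differences give:
  (-65)·a + (-295)·b = +4.1
  135·a + (-180)·b = +1.8
Eliminate b (×(-180) and ×(-295), subtract): 51525·a = -207.00 → a = ∂h/∂x = -0.004017
Back-substitute: b = ∂h/∂y = -0.01301.
Flow direction (−∇h) has components (+0.004017 E, +0.01301 N).
Azimuth = atan2(E, N) = atan2(+0.004017, +0.01301) = 17.2° ≈ 017°.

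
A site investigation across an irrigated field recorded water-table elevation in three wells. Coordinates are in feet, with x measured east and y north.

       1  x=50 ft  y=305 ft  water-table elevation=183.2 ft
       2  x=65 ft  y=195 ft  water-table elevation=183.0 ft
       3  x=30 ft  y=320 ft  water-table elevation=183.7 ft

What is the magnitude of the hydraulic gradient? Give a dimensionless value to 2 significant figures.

0.026

Differences from 1: to 2 (Δx, Δy, Δh) = (15, -110, -0.2); to 3 = (-20, 15, +0.5).
Solve a·Δx + b·Δy = Δh: det = 15·15 − (-20)·(-110) = -1975.
∂h/∂x = [(-0.2)·15 − (+0.5)·(-110)] / -1975 = -0.02633
∂h/∂y = [15·(+0.5) − (-20)·(-0.2)] / -1975 = -0.001772
|∇h| = √(-0.02633² + -0.001772²) = 0.02639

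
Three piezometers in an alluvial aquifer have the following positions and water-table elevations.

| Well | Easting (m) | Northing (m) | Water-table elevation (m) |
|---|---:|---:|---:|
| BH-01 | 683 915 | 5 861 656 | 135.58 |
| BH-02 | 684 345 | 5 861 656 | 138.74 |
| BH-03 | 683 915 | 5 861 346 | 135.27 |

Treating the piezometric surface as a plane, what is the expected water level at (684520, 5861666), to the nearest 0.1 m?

140.0 m

∂h/∂x = (138.74 − 135.58) / (684345 − 683915) = +0.007349
∂h/∂y = (135.27 − 135.58) / (5861346 − 5861656) = +0.001000
h(684520, 5861666) = 135.58 + (+0.007349)·(605) + (+0.001000)·(10) = 135.58 +4.446 +0.010 = 140.036 m.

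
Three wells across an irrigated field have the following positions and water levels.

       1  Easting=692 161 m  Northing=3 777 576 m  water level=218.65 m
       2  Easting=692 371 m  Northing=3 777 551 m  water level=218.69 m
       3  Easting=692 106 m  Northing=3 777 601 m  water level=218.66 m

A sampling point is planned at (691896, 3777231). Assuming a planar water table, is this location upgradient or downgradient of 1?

downgradient

Differences from 1: to 2 (Δx, Δy, Δh) = (210, -25, +0.04); to 3 = (-55, 25, +0.01).
Determinant of the coordinate differences = 210·25 − (-55)·(-25) = 3875.
∂h/∂x = [(+0.04)·25 − (+0.01)·(-25)] / 3875 = +0.0003226
∂h/∂y = [210·(+0.01) − (-55)·(+0.04)] / 3875 = +0.001110
Head at (691896, 3777231) = 218.65 + (+0.0003226)·(-265) + (+0.001110)·(-345) = 218.18 m.
That is lower than the 218.65 m at 1, so the point is downgradient.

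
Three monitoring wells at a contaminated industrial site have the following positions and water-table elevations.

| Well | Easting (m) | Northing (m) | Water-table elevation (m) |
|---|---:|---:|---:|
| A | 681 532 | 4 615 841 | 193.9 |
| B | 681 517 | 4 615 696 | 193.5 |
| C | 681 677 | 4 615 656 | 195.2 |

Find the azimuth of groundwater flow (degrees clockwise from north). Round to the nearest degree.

262°

Taking A as reference: B−A = (-15, -145, -0.4); C−A = (145, -185, +1.3).
Determinant of the coordinate differences = (-15)·(-185) − 145·(-145) = 23800.
∂h/∂x = [(-0.4)·(-185) − (+1.3)·(-145)] / 23800 = +0.01103
∂h/∂y = [(-15)·(+1.3) − 145·(-0.4)] / 23800 = +0.001618
Flow direction (−∇h) has components (-0.01103 E, -0.001618 N).
Azimuth = atan2(E, N) = atan2(-0.01103, -0.001618) = 261.7° ≈ 262°.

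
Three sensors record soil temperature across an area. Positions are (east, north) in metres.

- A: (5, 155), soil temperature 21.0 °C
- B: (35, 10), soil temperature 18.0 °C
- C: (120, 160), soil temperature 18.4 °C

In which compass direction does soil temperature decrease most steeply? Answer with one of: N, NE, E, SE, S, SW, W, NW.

SE

Three-point gradient (reference A): Δ to B = (30, -145, -3.0), Δ to C = (115, 5, -2.6).
∂T/∂x = -0.02330, ∂T/∂y = +0.01587 (det = 16825).
Steepest decrease is along −∇f = (+0.02330 E, -0.01587 N) → southeast.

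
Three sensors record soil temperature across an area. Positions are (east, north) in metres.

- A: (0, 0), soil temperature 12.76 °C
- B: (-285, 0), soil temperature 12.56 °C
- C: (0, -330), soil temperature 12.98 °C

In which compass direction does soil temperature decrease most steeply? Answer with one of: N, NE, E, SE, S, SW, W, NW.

∂T/∂x = (12.56 − 12.76) / (-285 − 0) = +0.0007018
∂T/∂y = (12.98 − 12.76) / (-330 − 0) = -0.0006667
Steepest decrease is along −∇f = (-0.0007018 E, +0.0006667 N) → northwest.

NW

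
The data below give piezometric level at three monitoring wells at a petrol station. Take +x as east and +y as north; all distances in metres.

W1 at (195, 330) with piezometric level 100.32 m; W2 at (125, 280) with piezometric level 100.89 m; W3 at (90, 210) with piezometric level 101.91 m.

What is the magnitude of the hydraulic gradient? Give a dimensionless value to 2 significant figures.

0.017

With h = a·x + b·y + c and W1 as origin, the differences give:
  (-70)·a + (-50)·b = +0.57
  (-105)·a + (-120)·b = +1.59
Eliminate b (×(-120) and ×(-50), subtract): 3150·a = 11.100 → a = ∂h/∂x = +0.003524
Back-substitute: b = ∂h/∂y = -0.01633.
|∇h| = √(0.003524² + -0.01633²) = 0.01671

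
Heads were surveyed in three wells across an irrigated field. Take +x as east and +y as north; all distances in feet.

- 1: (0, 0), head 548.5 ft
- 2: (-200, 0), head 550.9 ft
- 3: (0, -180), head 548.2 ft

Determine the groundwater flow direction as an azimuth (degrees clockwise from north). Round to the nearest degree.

098°

∂h/∂x = (550.9 − 548.5) / (-200 − 0) = -0.01200
∂h/∂y = (548.2 − 548.5) / (-180 − 0) = +0.001667
Flow direction (−∇h) has components (+0.01200 E, -0.001667 N).
Azimuth = atan2(E, N) = atan2(+0.01200, -0.001667) = 97.9° ≈ 098°.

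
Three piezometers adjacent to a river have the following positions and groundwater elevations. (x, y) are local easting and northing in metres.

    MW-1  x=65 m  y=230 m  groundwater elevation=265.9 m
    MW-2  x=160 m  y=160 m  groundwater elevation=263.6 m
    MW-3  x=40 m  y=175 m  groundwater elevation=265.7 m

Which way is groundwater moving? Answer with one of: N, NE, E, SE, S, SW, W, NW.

SE

Taking MW-1 as reference: MW-2−MW-1 = (95, -70, -2.3); MW-3−MW-1 = (-25, -55, -0.2).
Determinant of the coordinate differences = 95·(-55) − (-25)·(-70) = -6975.
∂h/∂x = [(-2.3)·(-55) − (-0.2)·(-70)] / -6975 = -0.01613
∂h/∂y = [95·(-0.2) − (-25)·(-2.3)] / -6975 = +0.01097
Flow = −∇h = (+0.01613 east, -0.01097 north), which points southeast.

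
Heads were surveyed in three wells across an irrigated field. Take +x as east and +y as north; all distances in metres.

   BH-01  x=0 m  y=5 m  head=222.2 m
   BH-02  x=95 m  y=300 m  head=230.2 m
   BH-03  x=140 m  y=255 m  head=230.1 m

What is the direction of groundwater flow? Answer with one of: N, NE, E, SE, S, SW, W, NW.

SW

With h = a·x + b·y + c and BH-01 as origin, the differences give:
  95·a + 295·b = +8.0
  140·a + 250·b = +7.9
Eliminate b (×250 and ×295, subtract): -17550·a = -330.50 → a = ∂h/∂x = +0.01883
Back-substitute: b = ∂h/∂y = +0.02105.
Flow = −∇h = (-0.01883 east, -0.02105 north), which points southwest.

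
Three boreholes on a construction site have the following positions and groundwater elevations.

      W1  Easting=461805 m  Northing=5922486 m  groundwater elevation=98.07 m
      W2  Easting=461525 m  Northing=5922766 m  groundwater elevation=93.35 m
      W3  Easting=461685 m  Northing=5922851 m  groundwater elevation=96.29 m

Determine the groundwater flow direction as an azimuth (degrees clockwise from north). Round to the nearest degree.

Taking W1 as reference: W2−W1 = (-280, 280, -4.72); W3−W1 = (-120, 365, -1.78).
Solve a·Δx + b·Δy = Δh: det = (-280)·365 − (-120)·280 = -68600.
∂h/∂x = [(-4.72)·365 − (-1.78)·280] / -68600 = +0.01785
∂h/∂y = [(-280)·(-1.78) − (-120)·(-4.72)] / -68600 = +0.0009913
Flow direction (−∇h) has components (-0.01785 E, -0.0009913 N).
Azimuth = atan2(E, N) = atan2(-0.01785, -0.0009913) = 266.8° ≈ 267°.

267°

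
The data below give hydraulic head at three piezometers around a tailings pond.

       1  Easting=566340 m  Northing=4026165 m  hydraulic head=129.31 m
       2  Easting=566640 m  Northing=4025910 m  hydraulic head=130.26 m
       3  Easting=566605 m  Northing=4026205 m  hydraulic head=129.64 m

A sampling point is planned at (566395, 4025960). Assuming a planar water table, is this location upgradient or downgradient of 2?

With h = a·x + b·y + c and 1 as origin, the differences give:
  300·a + (-255)·b = +0.95
  265·a + 40·b = +0.33
Eliminate b (×40 and ×(-255), subtract): 79575·a = 122.150 → a = ∂h/∂x = +0.001535
Back-substitute: b = ∂h/∂y = -0.001920.
Head at (566395, 4025960) = 129.31 + (+0.001535)·(55) + (-0.001920)·(-205) = 129.79 m.
That is lower than the 130.26 m at 2, so the point is downgradient.

downgradient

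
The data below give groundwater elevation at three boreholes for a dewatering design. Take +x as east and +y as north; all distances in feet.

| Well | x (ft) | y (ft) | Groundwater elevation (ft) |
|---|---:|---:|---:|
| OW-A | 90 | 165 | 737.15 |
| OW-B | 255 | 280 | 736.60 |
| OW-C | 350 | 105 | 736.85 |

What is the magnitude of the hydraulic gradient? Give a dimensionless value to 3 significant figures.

0.00290

Differences from OW-A: to OW-B (Δx, Δy, Δh) = (165, 115, -0.55); to OW-C = (260, -60, -0.30).
Determinant of the coordinate differences = 165·(-60) − 260·115 = -39800.
∂h/∂x = [(-0.55)·(-60) − (-0.30)·115] / -39800 = -0.001696
∂h/∂y = [165·(-0.30) − 260·(-0.55)] / -39800 = -0.002349
|∇h| = √(-0.001696² + -0.002349²) = 0.002897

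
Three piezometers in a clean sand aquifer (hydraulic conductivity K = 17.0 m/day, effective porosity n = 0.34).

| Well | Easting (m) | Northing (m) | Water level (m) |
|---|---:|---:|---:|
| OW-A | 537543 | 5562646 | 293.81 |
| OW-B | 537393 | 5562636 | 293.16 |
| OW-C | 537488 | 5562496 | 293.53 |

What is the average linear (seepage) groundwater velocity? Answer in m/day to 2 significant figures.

0.22 m/day

With h = a·x + b·y + c and OW-A as origin, the differences give:
  (-150)·a + (-10)·b = -0.65
  (-55)·a + (-150)·b = -0.28
Eliminate b (×(-150) and ×(-10), subtract): 21950·a = 94.700 → a = ∂h/∂x = +0.004314
Back-substitute: b = ∂h/∂y = +0.0002847.
|∇h| = √(0.004314² + 0.0002847²) = 0.004323
Seepage velocity v = K·i/n = 17.0 × 0.004323 / 0.34 = 0.2161 m/day.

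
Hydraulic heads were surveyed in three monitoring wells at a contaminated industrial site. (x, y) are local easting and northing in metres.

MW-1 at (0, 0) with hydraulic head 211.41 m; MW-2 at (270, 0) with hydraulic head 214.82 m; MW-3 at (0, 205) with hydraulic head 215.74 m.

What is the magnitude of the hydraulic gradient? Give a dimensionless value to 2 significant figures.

0.025

∂h/∂x = (214.82 − 211.41) / (270 − 0) = +0.01263
∂h/∂y = (215.74 − 211.41) / (205 − 0) = +0.02112
|∇h| = √(0.01263² + 0.02112²) = 0.02461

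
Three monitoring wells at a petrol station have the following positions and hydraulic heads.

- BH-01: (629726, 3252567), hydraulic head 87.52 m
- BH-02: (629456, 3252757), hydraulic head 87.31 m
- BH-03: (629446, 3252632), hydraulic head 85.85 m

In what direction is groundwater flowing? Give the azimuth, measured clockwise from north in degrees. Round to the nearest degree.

218°

With h = a·x + b·y + c and BH-01 as origin, the differences give:
  (-270)·a + 190·b = -0.21
  (-280)·a + 65·b = -1.67
Eliminate b (×65 and ×190, subtract): 35650·a = 303.650 → a = ∂h/∂x = +0.008518
Back-substitute: b = ∂h/∂y = +0.01100.
Flow direction (−∇h) has components (-0.008518 E, -0.01100 N).
Azimuth = atan2(E, N) = atan2(-0.008518, -0.01100) = 217.8° ≈ 218°.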